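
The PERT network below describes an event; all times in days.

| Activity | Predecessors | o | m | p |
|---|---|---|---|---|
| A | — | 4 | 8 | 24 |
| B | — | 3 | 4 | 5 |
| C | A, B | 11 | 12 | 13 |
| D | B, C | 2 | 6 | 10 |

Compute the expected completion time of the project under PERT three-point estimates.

28 days

te_A = (4 + 4·8 + 24)/6 = 60/6 = 10
te_B = (3 + 4·4 + 5)/6 = 24/6 = 4
te_C = (11 + 4·12 + 13)/6 = 72/6 = 12
te_D = (2 + 4·6 + 10)/6 = 36/6 = 6

Forward pass:
ES_A = 0; EF_A = 10
ES_B = 0; EF_B = 4
ES_C = max(EF_A=10, EF_B=4) = 10; EF_C = 10+12 = 22
ES_D = max(EF_B=4, EF_C=22) = 22; EF_D = 22+6 = 28
Expected project duration μ = 28 days. Critical path: A → C → D.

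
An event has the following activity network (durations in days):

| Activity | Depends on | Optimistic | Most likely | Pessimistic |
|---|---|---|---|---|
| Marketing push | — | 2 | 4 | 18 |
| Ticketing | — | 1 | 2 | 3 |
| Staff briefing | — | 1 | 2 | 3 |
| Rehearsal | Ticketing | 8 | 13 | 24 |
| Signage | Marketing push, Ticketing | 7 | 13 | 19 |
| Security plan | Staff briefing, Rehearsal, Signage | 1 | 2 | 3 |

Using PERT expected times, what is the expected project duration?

te_Marketing push = (2 + 4·4 + 18)/6 = 36/6 = 6
te_Ticketing = (1 + 4·2 + 3)/6 = 12/6 = 2
te_Staff briefing = (1 + 4·2 + 3)/6 = 12/6 = 2
te_Rehearsal = (8 + 4·13 + 24)/6 = 84/6 = 14
te_Signage = (7 + 4·13 + 19)/6 = 78/6 = 13
te_Security plan = (1 + 4·2 + 3)/6 = 12/6 = 2

Forward pass:
ES_Marketing push = 0; EF_Marketing push = 6
ES_Ticketing = 0; EF_Ticketing = 2
ES_Staff briefing = 0; EF_Staff briefing = 2
ES_Rehearsal = 2; EF_Rehearsal = 2+14 = 16
ES_Signage = max(EF_Marketing push=6, EF_Ticketing=2) = 6; EF_Signage = 6+13 = 19
ES_Security plan = max(EF_Staff briefing=2, EF_Rehearsal=16, EF_Signage=19) = 19; EF_Security plan = 19+2 = 21
Expected project duration μ = 21 days. Critical path: Marketing push → Signage → Security plan.

21 days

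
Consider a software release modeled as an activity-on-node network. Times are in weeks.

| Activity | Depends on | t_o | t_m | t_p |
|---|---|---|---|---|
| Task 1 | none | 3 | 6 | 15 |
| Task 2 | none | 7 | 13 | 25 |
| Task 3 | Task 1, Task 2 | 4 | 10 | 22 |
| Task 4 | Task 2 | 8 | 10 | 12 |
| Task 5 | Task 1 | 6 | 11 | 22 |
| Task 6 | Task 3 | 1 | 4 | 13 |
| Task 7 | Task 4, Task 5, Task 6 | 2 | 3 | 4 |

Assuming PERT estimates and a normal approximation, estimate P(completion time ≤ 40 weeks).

te_Task 1 = (3 + 4·6 + 15)/6 = 42/6 = 7; σ²_Task 1 = ((15−3)/6)² = 4.000
te_Task 2 = (7 + 4·13 + 25)/6 = 84/6 = 14; σ²_Task 2 = ((25−7)/6)² = 9.000
te_Task 3 = (4 + 4·10 + 22)/6 = 66/6 = 11; σ²_Task 3 = ((22−4)/6)² = 9.000
te_Task 4 = (8 + 4·10 + 12)/6 = 60/6 = 10; σ²_Task 4 = ((12−8)/6)² = 0.444
te_Task 5 = (6 + 4·11 + 22)/6 = 72/6 = 12; σ²_Task 5 = ((22−6)/6)² = 7.111
te_Task 6 = (1 + 4·4 + 13)/6 = 30/6 = 5; σ²_Task 6 = ((13−1)/6)² = 4.000
te_Task 7 = (2 + 4·3 + 4)/6 = 18/6 = 3; σ²_Task 7 = ((4−2)/6)² = 0.111

Forward pass:
ES_Task 1 = 0; EF_Task 1 = 7
ES_Task 2 = 0; EF_Task 2 = 14
ES_Task 3 = max(EF_Task 1=7, EF_Task 2=14) = 14; EF_Task 3 = 14+11 = 25
ES_Task 4 = 14; EF_Task 4 = 14+10 = 24
ES_Task 5 = 7; EF_Task 5 = 7+12 = 19
ES_Task 6 = 25; EF_Task 6 = 25+5 = 30
ES_Task 7 = max(EF_Task 4=24, EF_Task 5=19, EF_Task 6=30) = 30; EF_Task 7 = 30+3 = 33
Expected project duration μ = 33 weeks. Critical path: Task 2 → Task 3 → Task 6 → Task 7.

Variance along critical path = 9.000 + 9.000 + 4.000 + 0.111 = 22.111; σ = √22.111 = 4.702 weeks.
Z = (40 − 33) / 4.702 = 1.489
P(T ≤ 40) = Φ(1.489) ≈ 0.932

0.932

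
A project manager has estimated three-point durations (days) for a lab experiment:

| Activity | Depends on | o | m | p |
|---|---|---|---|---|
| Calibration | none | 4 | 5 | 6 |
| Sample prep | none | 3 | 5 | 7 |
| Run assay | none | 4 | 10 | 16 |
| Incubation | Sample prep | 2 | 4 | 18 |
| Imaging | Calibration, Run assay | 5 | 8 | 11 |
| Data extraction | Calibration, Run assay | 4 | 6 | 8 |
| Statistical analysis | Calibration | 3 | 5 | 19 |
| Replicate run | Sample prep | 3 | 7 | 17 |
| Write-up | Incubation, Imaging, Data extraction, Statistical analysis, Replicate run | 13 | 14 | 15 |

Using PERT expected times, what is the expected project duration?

te_Calibration = (4 + 4·5 + 6)/6 = 30/6 = 5
te_Sample prep = (3 + 4·5 + 7)/6 = 30/6 = 5
te_Run assay = (4 + 4·10 + 16)/6 = 60/6 = 10
te_Incubation = (2 + 4·4 + 18)/6 = 36/6 = 6
te_Imaging = (5 + 4·8 + 11)/6 = 48/6 = 8
te_Data extraction = (4 + 4·6 + 8)/6 = 36/6 = 6
te_Statistical analysis = (3 + 4·5 + 19)/6 = 42/6 = 7
te_Replicate run = (3 + 4·7 + 17)/6 = 48/6 = 8
te_Write-up = (13 + 4·14 + 15)/6 = 84/6 = 14

Forward pass:
ES_Calibration = 0; EF_Calibration = 5
ES_Sample prep = 0; EF_Sample prep = 5
ES_Run assay = 0; EF_Run assay = 10
ES_Incubation = 5; EF_Incubation = 5+6 = 11
ES_Imaging = max(EF_Calibration=5, EF_Run assay=10) = 10; EF_Imaging = 10+8 = 18
ES_Data extraction = max(EF_Calibration=5, EF_Run assay=10) = 10; EF_Data extraction = 10+6 = 16
ES_Statistical analysis = 5; EF_Statistical analysis = 5+7 = 12
ES_Replicate run = 5; EF_Replicate run = 5+8 = 13
ES_Write-up = max(EF_Incubation=11, EF_Imaging=18, EF_Data extraction=16, EF_Statistical analysis=12, EF_Replicate run=13) = 18; EF_Write-up = 18+14 = 32
Expected project duration μ = 32 days. Critical path: Run assay → Imaging → Write-up.

32 days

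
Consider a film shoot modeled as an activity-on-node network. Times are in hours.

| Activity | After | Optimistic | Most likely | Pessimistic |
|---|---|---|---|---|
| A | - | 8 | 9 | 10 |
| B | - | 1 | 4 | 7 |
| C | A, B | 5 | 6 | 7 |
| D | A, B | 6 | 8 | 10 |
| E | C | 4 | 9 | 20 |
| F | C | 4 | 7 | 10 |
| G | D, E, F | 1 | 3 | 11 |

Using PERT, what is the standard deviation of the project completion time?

te_A = (8 + 4·9 + 10)/6 = 54/6 = 9; σ²_A = ((10−8)/6)² = 0.111
te_B = (1 + 4·4 + 7)/6 = 24/6 = 4; σ²_B = ((7−1)/6)² = 1.000
te_C = (5 + 4·6 + 7)/6 = 36/6 = 6; σ²_C = ((7−5)/6)² = 0.111
te_D = (6 + 4·8 + 10)/6 = 48/6 = 8; σ²_D = ((10−6)/6)² = 0.444
te_E = (4 + 4·9 + 20)/6 = 60/6 = 10; σ²_E = ((20−4)/6)² = 7.111
te_F = (4 + 4·7 + 10)/6 = 42/6 = 7; σ²_F = ((10−4)/6)² = 1.000
te_G = (1 + 4·3 + 11)/6 = 24/6 = 4; σ²_G = ((11−1)/6)² = 2.778

Forward pass:
ES_A = 0; EF_A = 9
ES_B = 0; EF_B = 4
ES_C = max(EF_A=9, EF_B=4) = 9; EF_C = 9+6 = 15
ES_D = max(EF_A=9, EF_B=4) = 9; EF_D = 9+8 = 17
ES_E = 15; EF_E = 15+10 = 25
ES_F = 15; EF_F = 15+7 = 22
ES_G = max(EF_D=17, EF_E=25, EF_F=22) = 25; EF_G = 25+4 = 29
Expected project duration μ = 29 hours. Critical path: A → C → E → G.

Variance along critical path = 0.111 + 0.111 + 7.111 + 2.778 = 10.111
σ = √10.111 = 3.180 hours

3.18 hours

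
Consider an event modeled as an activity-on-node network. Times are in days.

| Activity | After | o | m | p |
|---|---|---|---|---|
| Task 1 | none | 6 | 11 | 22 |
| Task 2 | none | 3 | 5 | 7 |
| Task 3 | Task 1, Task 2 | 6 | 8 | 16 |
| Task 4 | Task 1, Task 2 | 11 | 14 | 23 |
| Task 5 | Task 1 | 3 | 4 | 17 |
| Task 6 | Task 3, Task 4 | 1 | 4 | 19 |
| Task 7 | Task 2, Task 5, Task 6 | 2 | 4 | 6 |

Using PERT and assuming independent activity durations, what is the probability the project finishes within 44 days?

0.939

te_Task 1 = (6 + 4·11 + 22)/6 = 72/6 = 12; σ²_Task 1 = ((22−6)/6)² = 7.111
te_Task 2 = (3 + 4·5 + 7)/6 = 30/6 = 5; σ²_Task 2 = ((7−3)/6)² = 0.444
te_Task 3 = (6 + 4·8 + 16)/6 = 54/6 = 9; σ²_Task 3 = ((16−6)/6)² = 2.778
te_Task 4 = (11 + 4·14 + 23)/6 = 90/6 = 15; σ²_Task 4 = ((23−11)/6)² = 4.000
te_Task 5 = (3 + 4·4 + 17)/6 = 36/6 = 6; σ²_Task 5 = ((17−3)/6)² = 5.444
te_Task 6 = (1 + 4·4 + 19)/6 = 36/6 = 6; σ²_Task 6 = ((19−1)/6)² = 9.000
te_Task 7 = (2 + 4·4 + 6)/6 = 24/6 = 4; σ²_Task 7 = ((6−2)/6)² = 0.444

Forward pass:
ES_Task 1 = 0; EF_Task 1 = 12
ES_Task 2 = 0; EF_Task 2 = 5
ES_Task 3 = max(EF_Task 1=12, EF_Task 2=5) = 12; EF_Task 3 = 12+9 = 21
ES_Task 4 = max(EF_Task 1=12, EF_Task 2=5) = 12; EF_Task 4 = 12+15 = 27
ES_Task 5 = 12; EF_Task 5 = 12+6 = 18
ES_Task 6 = max(EF_Task 3=21, EF_Task 4=27) = 27; EF_Task 6 = 27+6 = 33
ES_Task 7 = max(EF_Task 2=5, EF_Task 5=18, EF_Task 6=33) = 33; EF_Task 7 = 33+4 = 37
Expected project duration μ = 37 days. Critical path: Task 1 → Task 4 → Task 6 → Task 7.

Variance along critical path = 7.111 + 4.000 + 9.000 + 0.444 = 20.556; σ = √20.556 = 4.534 days.
Z = (44 − 37) / 4.534 = 1.544
P(T ≤ 44) = Φ(1.544) ≈ 0.939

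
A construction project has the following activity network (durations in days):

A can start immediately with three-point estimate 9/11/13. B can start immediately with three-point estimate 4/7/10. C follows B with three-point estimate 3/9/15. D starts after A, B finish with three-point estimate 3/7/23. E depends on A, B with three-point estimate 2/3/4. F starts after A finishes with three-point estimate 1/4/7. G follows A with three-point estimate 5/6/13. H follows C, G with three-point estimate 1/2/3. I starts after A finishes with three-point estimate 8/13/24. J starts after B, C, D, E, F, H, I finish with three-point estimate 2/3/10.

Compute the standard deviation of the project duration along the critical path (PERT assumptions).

te_A = (9 + 4·11 + 13)/6 = 66/6 = 11; σ²_A = ((13−9)/6)² = 0.444
te_B = (4 + 4·7 + 10)/6 = 42/6 = 7; σ²_B = ((10−4)/6)² = 1.000
te_C = (3 + 4·9 + 15)/6 = 54/6 = 9; σ²_C = ((15−3)/6)² = 4.000
te_D = (3 + 4·7 + 23)/6 = 54/6 = 9; σ²_D = ((23−3)/6)² = 11.111
te_E = (2 + 4·3 + 4)/6 = 18/6 = 3; σ²_E = ((4−2)/6)² = 0.111
te_F = (1 + 4·4 + 7)/6 = 24/6 = 4; σ²_F = ((7−1)/6)² = 1.000
te_G = (5 + 4·6 + 13)/6 = 42/6 = 7; σ²_G = ((13−5)/6)² = 1.778
te_H = (1 + 4·2 + 3)/6 = 12/6 = 2; σ²_H = ((3−1)/6)² = 0.111
te_I = (8 + 4·13 + 24)/6 = 84/6 = 14; σ²_I = ((24−8)/6)² = 7.111
te_J = (2 + 4·3 + 10)/6 = 24/6 = 4; σ²_J = ((10−2)/6)² = 1.778

Forward pass:
ES_A = 0; EF_A = 11
ES_B = 0; EF_B = 7
ES_C = 7; EF_C = 7+9 = 16
ES_D = max(EF_A=11, EF_B=7) = 11; EF_D = 11+9 = 20
ES_E = max(EF_A=11, EF_B=7) = 11; EF_E = 11+3 = 14
ES_F = 11; EF_F = 11+4 = 15
ES_G = 11; EF_G = 11+7 = 18
ES_H = max(EF_C=16, EF_G=18) = 18; EF_H = 18+2 = 20
ES_I = 11; EF_I = 11+14 = 25
ES_J = max(EF_B=7, EF_C=16, EF_D=20, EF_E=14, EF_F=15, EF_H=20, EF_I=25) = 25; EF_J = 25+4 = 29
Expected project duration μ = 29 days. Critical path: A → I → J.

Variance along critical path = 0.444 + 7.111 + 1.778 = 9.333
σ = √9.333 = 3.055 days

3.06 days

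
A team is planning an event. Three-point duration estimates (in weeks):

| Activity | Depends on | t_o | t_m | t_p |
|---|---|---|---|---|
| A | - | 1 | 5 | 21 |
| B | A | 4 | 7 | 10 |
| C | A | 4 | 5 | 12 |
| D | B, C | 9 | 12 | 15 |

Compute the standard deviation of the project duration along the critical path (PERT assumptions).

te_A = (1 + 4·5 + 21)/6 = 42/6 = 7; σ²_A = ((21−1)/6)² = 11.111
te_B = (4 + 4·7 + 10)/6 = 42/6 = 7; σ²_B = ((10−4)/6)² = 1.000
te_C = (4 + 4·5 + 12)/6 = 36/6 = 6; σ²_C = ((12−4)/6)² = 1.778
te_D = (9 + 4·12 + 15)/6 = 72/6 = 12; σ²_D = ((15−9)/6)² = 1.000

Forward pass:
ES_A = 0; EF_A = 7
ES_B = 7; EF_B = 7+7 = 14
ES_C = 7; EF_C = 7+6 = 13
ES_D = max(EF_B=14, EF_C=13) = 14; EF_D = 14+12 = 26
Expected project duration μ = 26 weeks. Critical path: A → B → D.

Variance along critical path = 11.111 + 1.000 + 1.000 = 13.111
σ = √13.111 = 3.621 weeks

3.62 weeks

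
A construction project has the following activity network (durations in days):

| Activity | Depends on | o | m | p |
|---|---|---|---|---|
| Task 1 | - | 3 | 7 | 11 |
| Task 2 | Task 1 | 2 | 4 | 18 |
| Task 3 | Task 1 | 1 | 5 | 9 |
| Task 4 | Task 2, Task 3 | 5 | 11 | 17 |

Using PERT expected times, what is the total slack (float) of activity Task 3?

te_Task 1 = (3 + 4·7 + 11)/6 = 42/6 = 7
te_Task 2 = (2 + 4·4 + 18)/6 = 36/6 = 6
te_Task 3 = (1 + 4·5 + 9)/6 = 30/6 = 5
te_Task 4 = (5 + 4·11 + 17)/6 = 66/6 = 11

Forward pass:
ES_Task 1 = 0; EF_Task 1 = 7
ES_Task 2 = 7; EF_Task 2 = 7+6 = 13
ES_Task 3 = 7; EF_Task 3 = 7+5 = 12
ES_Task 4 = max(EF_Task 2=13, EF_Task 3=12) = 13; EF_Task 4 = 13+11 = 24
Expected project duration μ = 24 days. Critical path: Task 1 → Task 2 → Task 4.

Backward pass:
LF_Task 4 = 24; LS_Task 4 = 24−11 = 13
LF_Task 3 = LS_Task 4 = 13; LS_Task 3 = 13−5 = 8
LF_Task 2 = LS_Task 4 = 13; LS_Task 2 = 13−6 = 7
LF_Task 1 = min(LS_Task 2=7, LS_Task 3=8) = 7; LS_Task 1 = 7−7 = 0
Slack_Task 3 = LS_Task 3 − ES_Task 3 = 8 − 7 = 1

1 days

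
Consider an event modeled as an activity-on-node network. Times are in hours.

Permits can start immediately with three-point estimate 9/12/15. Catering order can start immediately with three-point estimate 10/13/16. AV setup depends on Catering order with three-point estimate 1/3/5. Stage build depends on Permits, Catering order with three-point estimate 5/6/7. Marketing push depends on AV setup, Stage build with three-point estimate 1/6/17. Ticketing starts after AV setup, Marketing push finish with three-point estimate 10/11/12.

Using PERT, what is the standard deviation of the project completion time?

2.89 hours

te_Permits = (9 + 4·12 + 15)/6 = 72/6 = 12; σ²_Permits = ((15−9)/6)² = 1.000
te_Catering order = (10 + 4·13 + 16)/6 = 78/6 = 13; σ²_Catering order = ((16−10)/6)² = 1.000
te_AV setup = (1 + 4·3 + 5)/6 = 18/6 = 3; σ²_AV setup = ((5−1)/6)² = 0.444
te_Stage build = (5 + 4·6 + 7)/6 = 36/6 = 6; σ²_Stage build = ((7−5)/6)² = 0.111
te_Marketing push = (1 + 4·6 + 17)/6 = 42/6 = 7; σ²_Marketing push = ((17−1)/6)² = 7.111
te_Ticketing = (10 + 4·11 + 12)/6 = 66/6 = 11; σ²_Ticketing = ((12−10)/6)² = 0.111

Forward pass:
ES_Permits = 0; EF_Permits = 12
ES_Catering order = 0; EF_Catering order = 13
ES_AV setup = 13; EF_AV setup = 13+3 = 16
ES_Stage build = max(EF_Permits=12, EF_Catering order=13) = 13; EF_Stage build = 13+6 = 19
ES_Marketing push = max(EF_AV setup=16, EF_Stage build=19) = 19; EF_Marketing push = 19+7 = 26
ES_Ticketing = max(EF_AV setup=16, EF_Marketing push=26) = 26; EF_Ticketing = 26+11 = 37
Expected project duration μ = 37 hours. Critical path: Catering order → Stage build → Marketing push → Ticketing.

Variance along critical path = 1.000 + 0.111 + 7.111 + 0.111 = 8.333
σ = √8.333 = 2.887 hours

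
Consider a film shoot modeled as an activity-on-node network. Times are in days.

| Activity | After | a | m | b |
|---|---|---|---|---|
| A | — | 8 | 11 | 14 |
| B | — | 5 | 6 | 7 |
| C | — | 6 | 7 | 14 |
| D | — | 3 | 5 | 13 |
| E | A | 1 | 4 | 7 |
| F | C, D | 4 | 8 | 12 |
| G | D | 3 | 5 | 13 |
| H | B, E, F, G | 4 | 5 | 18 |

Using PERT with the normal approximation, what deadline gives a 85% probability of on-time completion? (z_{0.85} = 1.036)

26.1 days

te_A = (8 + 4·11 + 14)/6 = 66/6 = 11; σ²_A = ((14−8)/6)² = 1.000
te_B = (5 + 4·6 + 7)/6 = 36/6 = 6; σ²_B = ((7−5)/6)² = 0.111
te_C = (6 + 4·7 + 14)/6 = 48/6 = 8; σ²_C = ((14−6)/6)² = 1.778
te_D = (3 + 4·5 + 13)/6 = 36/6 = 6; σ²_D = ((13−3)/6)² = 2.778
te_E = (1 + 4·4 + 7)/6 = 24/6 = 4; σ²_E = ((7−1)/6)² = 1.000
te_F = (4 + 4·8 + 12)/6 = 48/6 = 8; σ²_F = ((12−4)/6)² = 1.778
te_G = (3 + 4·5 + 13)/6 = 36/6 = 6; σ²_G = ((13−3)/6)² = 2.778
te_H = (4 + 4·5 + 18)/6 = 42/6 = 7; σ²_H = ((18−4)/6)² = 5.444

Forward pass:
ES_A = 0; EF_A = 11
ES_B = 0; EF_B = 6
ES_C = 0; EF_C = 8
ES_D = 0; EF_D = 6
ES_E = 11; EF_E = 11+4 = 15
ES_F = max(EF_C=8, EF_D=6) = 8; EF_F = 8+8 = 16
ES_G = 6; EF_G = 6+6 = 12
ES_H = max(EF_B=6, EF_E=15, EF_F=16, EF_G=12) = 16; EF_H = 16+7 = 23
Expected project duration μ = 23 days. Critical path: C → F → H.

Variance along critical path = 1.778 + 1.778 + 5.444 = 9.000; σ = 3.000 days.
D = μ + z·σ = 23 + 1.036·3.000 = 26.1 days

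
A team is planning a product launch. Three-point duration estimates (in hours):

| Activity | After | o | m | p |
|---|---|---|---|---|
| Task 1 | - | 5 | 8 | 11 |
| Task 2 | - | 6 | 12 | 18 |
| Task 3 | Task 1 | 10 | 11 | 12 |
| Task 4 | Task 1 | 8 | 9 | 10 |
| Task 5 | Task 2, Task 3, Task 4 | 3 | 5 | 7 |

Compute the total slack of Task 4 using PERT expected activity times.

2 hours

te_Task 1 = (5 + 4·8 + 11)/6 = 48/6 = 8
te_Task 2 = (6 + 4·12 + 18)/6 = 72/6 = 12
te_Task 3 = (10 + 4·11 + 12)/6 = 66/6 = 11
te_Task 4 = (8 + 4·9 + 10)/6 = 54/6 = 9
te_Task 5 = (3 + 4·5 + 7)/6 = 30/6 = 5

Forward pass:
ES_Task 1 = 0; EF_Task 1 = 8
ES_Task 2 = 0; EF_Task 2 = 12
ES_Task 3 = 8; EF_Task 3 = 8+11 = 19
ES_Task 4 = 8; EF_Task 4 = 8+9 = 17
ES_Task 5 = max(EF_Task 2=12, EF_Task 3=19, EF_Task 4=17) = 19; EF_Task 5 = 19+5 = 24
Expected project duration μ = 24 hours. Critical path: Task 1 → Task 3 → Task 5.

Backward pass:
LF_Task 5 = 24; LS_Task 5 = 24−5 = 19
LF_Task 4 = LS_Task 5 = 19; LS_Task 4 = 19−9 = 10
LF_Task 3 = LS_Task 5 = 19; LS_Task 3 = 19−11 = 8
LF_Task 2 = LS_Task 5 = 19; LS_Task 2 = 19−12 = 7
LF_Task 1 = min(LS_Task 3=8, LS_Task 4=10) = 8; LS_Task 1 = 8−8 = 0
Slack_Task 4 = LS_Task 4 − ES_Task 4 = 10 − 8 = 2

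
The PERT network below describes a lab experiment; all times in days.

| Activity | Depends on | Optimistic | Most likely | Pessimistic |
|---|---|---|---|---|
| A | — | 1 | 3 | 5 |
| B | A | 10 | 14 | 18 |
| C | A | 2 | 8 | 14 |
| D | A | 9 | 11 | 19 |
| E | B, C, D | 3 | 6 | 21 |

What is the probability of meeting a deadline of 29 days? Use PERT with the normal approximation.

te_A = (1 + 4·3 + 5)/6 = 18/6 = 3; σ²_A = ((5−1)/6)² = 0.444
te_B = (10 + 4·14 + 18)/6 = 84/6 = 14; σ²_B = ((18−10)/6)² = 1.778
te_C = (2 + 4·8 + 14)/6 = 48/6 = 8; σ²_C = ((14−2)/6)² = 4.000
te_D = (9 + 4·11 + 19)/6 = 72/6 = 12; σ²_D = ((19−9)/6)² = 2.778
te_E = (3 + 4·6 + 21)/6 = 48/6 = 8; σ²_E = ((21−3)/6)² = 9.000

Forward pass:
ES_A = 0; EF_A = 3
ES_B = 3; EF_B = 3+14 = 17
ES_C = 3; EF_C = 3+8 = 11
ES_D = 3; EF_D = 3+12 = 15
ES_E = max(EF_B=17, EF_C=11, EF_D=15) = 17; EF_E = 17+8 = 25
Expected project duration μ = 25 days. Critical path: A → B → E.

Variance along critical path = 0.444 + 1.778 + 9.000 = 11.222; σ = √11.222 = 3.350 days.
Z = (29 − 25) / 3.350 = 1.194
P(T ≤ 29) = Φ(1.194) ≈ 0.884

0.884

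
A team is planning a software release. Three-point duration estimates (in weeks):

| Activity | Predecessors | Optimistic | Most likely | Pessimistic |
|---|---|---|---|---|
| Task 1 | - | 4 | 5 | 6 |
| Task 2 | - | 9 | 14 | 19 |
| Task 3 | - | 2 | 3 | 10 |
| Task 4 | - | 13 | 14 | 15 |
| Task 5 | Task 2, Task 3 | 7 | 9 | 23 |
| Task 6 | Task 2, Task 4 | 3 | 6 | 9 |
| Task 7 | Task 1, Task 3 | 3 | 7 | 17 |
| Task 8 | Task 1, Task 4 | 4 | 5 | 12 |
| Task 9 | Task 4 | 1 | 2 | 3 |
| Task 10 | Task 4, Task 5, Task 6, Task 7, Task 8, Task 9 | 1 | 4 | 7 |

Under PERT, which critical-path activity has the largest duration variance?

Task 5

te_Task 1 = (4 + 4·5 + 6)/6 = 30/6 = 5; σ²_Task 1 = ((6−4)/6)² = 0.111
te_Task 2 = (9 + 4·14 + 19)/6 = 84/6 = 14; σ²_Task 2 = ((19−9)/6)² = 2.778
te_Task 3 = (2 + 4·3 + 10)/6 = 24/6 = 4; σ²_Task 3 = ((10−2)/6)² = 1.778
te_Task 4 = (13 + 4·14 + 15)/6 = 84/6 = 14; σ²_Task 4 = ((15−13)/6)² = 0.111
te_Task 5 = (7 + 4·9 + 23)/6 = 66/6 = 11; σ²_Task 5 = ((23−7)/6)² = 7.111
te_Task 6 = (3 + 4·6 + 9)/6 = 36/6 = 6; σ²_Task 6 = ((9−3)/6)² = 1.000
te_Task 7 = (3 + 4·7 + 17)/6 = 48/6 = 8; σ²_Task 7 = ((17−3)/6)² = 5.444
te_Task 8 = (4 + 4·5 + 12)/6 = 36/6 = 6; σ²_Task 8 = ((12−4)/6)² = 1.778
te_Task 9 = (1 + 4·2 + 3)/6 = 12/6 = 2; σ²_Task 9 = ((3−1)/6)² = 0.111
te_Task 10 = (1 + 4·4 + 7)/6 = 24/6 = 4; σ²_Task 10 = ((7−1)/6)² = 1.000

Forward pass:
ES_Task 1 = 0; EF_Task 1 = 5
ES_Task 2 = 0; EF_Task 2 = 14
ES_Task 3 = 0; EF_Task 3 = 4
ES_Task 4 = 0; EF_Task 4 = 14
ES_Task 5 = max(EF_Task 2=14, EF_Task 3=4) = 14; EF_Task 5 = 14+11 = 25
ES_Task 6 = max(EF_Task 2=14, EF_Task 4=14) = 14; EF_Task 6 = 14+6 = 20
ES_Task 7 = max(EF_Task 1=5, EF_Task 3=4) = 5; EF_Task 7 = 5+8 = 13
ES_Task 8 = max(EF_Task 1=5, EF_Task 4=14) = 14; EF_Task 8 = 14+6 = 20
ES_Task 9 = 14; EF_Task 9 = 14+2 = 16
ES_Task 10 = max(EF_Task 4=14, EF_Task 5=25, EF_Task 6=20, EF_Task 7=13, EF_Task 8=20, EF_Task 9=16) = 25; EF_Task 10 = 25+4 = 29
Expected project duration μ = 29 weeks. Critical path: Task 2 → Task 5 → Task 10.

Variances on critical path: σ²_Task 2=2.778, σ²_Task 5=7.111, σ²_Task 10=1.000.
Largest is σ²_Task 5 = 7.111.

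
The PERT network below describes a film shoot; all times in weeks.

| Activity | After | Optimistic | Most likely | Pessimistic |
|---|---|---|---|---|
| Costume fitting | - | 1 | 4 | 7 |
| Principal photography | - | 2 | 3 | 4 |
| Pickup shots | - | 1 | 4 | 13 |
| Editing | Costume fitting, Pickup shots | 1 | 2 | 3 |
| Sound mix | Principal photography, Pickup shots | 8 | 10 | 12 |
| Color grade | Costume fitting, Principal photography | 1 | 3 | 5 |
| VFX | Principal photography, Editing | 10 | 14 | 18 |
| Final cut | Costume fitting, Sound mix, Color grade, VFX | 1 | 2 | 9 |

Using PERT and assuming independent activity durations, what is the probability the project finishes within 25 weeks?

te_Costume fitting = (1 + 4·4 + 7)/6 = 24/6 = 4; σ²_Costume fitting = ((7−1)/6)² = 1.000
te_Principal photography = (2 + 4·3 + 4)/6 = 18/6 = 3; σ²_Principal photography = ((4−2)/6)² = 0.111
te_Pickup shots = (1 + 4·4 + 13)/6 = 30/6 = 5; σ²_Pickup shots = ((13−1)/6)² = 4.000
te_Editing = (1 + 4·2 + 3)/6 = 12/6 = 2; σ²_Editing = ((3−1)/6)² = 0.111
te_Sound mix = (8 + 4·10 + 12)/6 = 60/6 = 10; σ²_Sound mix = ((12−8)/6)² = 0.444
te_Color grade = (1 + 4·3 + 5)/6 = 18/6 = 3; σ²_Color grade = ((5−1)/6)² = 0.444
te_VFX = (10 + 4·14 + 18)/6 = 84/6 = 14; σ²_VFX = ((18−10)/6)² = 1.778
te_Final cut = (1 + 4·2 + 9)/6 = 18/6 = 3; σ²_Final cut = ((9−1)/6)² = 1.778

Forward pass:
ES_Costume fitting = 0; EF_Costume fitting = 4
ES_Principal photography = 0; EF_Principal photography = 3
ES_Pickup shots = 0; EF_Pickup shots = 5
ES_Editing = max(EF_Costume fitting=4, EF_Pickup shots=5) = 5; EF_Editing = 5+2 = 7
ES_Sound mix = max(EF_Principal photography=3, EF_Pickup shots=5) = 5; EF_Sound mix = 5+10 = 15
ES_Color grade = max(EF_Costume fitting=4, EF_Principal photography=3) = 4; EF_Color grade = 4+3 = 7
ES_VFX = max(EF_Principal photography=3, EF_Editing=7) = 7; EF_VFX = 7+14 = 21
ES_Final cut = max(EF_Costume fitting=4, EF_Sound mix=15, EF_Color grade=7, EF_VFX=21) = 21; EF_Final cut = 21+3 = 24
Expected project duration μ = 24 weeks. Critical path: Pickup shots → Editing → VFX → Final cut.

Variance along critical path = 4.000 + 0.111 + 1.778 + 1.778 = 7.667; σ = √7.667 = 2.769 weeks.
Z = (25 − 24) / 2.769 = 0.361
P(T ≤ 25) = Φ(0.361) ≈ 0.641

0.641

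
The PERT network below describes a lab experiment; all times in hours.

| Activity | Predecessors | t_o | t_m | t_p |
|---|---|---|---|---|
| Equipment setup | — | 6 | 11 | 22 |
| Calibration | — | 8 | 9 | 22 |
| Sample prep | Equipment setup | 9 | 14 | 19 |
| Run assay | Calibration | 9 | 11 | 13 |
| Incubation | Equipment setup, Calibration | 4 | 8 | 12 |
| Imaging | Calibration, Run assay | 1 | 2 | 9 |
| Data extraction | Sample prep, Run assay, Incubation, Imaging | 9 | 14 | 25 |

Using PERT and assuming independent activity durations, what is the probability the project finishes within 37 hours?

0.166

te_Equipment setup = (6 + 4·11 + 22)/6 = 72/6 = 12; σ²_Equipment setup = ((22−6)/6)² = 7.111
te_Calibration = (8 + 4·9 + 22)/6 = 66/6 = 11; σ²_Calibration = ((22−8)/6)² = 5.444
te_Sample prep = (9 + 4·14 + 19)/6 = 84/6 = 14; σ²_Sample prep = ((19−9)/6)² = 2.778
te_Run assay = (9 + 4·11 + 13)/6 = 66/6 = 11; σ²_Run assay = ((13−9)/6)² = 0.444
te_Incubation = (4 + 4·8 + 12)/6 = 48/6 = 8; σ²_Incubation = ((12−4)/6)² = 1.778
te_Imaging = (1 + 4·2 + 9)/6 = 18/6 = 3; σ²_Imaging = ((9−1)/6)² = 1.778
te_Data extraction = (9 + 4·14 + 25)/6 = 90/6 = 15; σ²_Data extraction = ((25−9)/6)² = 7.111

Forward pass:
ES_Equipment setup = 0; EF_Equipment setup = 12
ES_Calibration = 0; EF_Calibration = 11
ES_Sample prep = 12; EF_Sample prep = 12+14 = 26
ES_Run assay = 11; EF_Run assay = 11+11 = 22
ES_Incubation = max(EF_Equipment setup=12, EF_Calibration=11) = 12; EF_Incubation = 12+8 = 20
ES_Imaging = max(EF_Calibration=11, EF_Run assay=22) = 22; EF_Imaging = 22+3 = 25
ES_Data extraction = max(EF_Sample prep=26, EF_Run assay=22, EF_Incubation=20, EF_Imaging=25) = 26; EF_Data extraction = 26+15 = 41
Expected project duration μ = 41 hours. Critical path: Equipment setup → Sample prep → Data extraction.

Variance along critical path = 7.111 + 2.778 + 7.111 = 17.000; σ = √17.000 = 4.123 hours.
Z = (37 − 41) / 4.123 = -0.970
P(T ≤ 37) = Φ(-0.970) ≈ 0.166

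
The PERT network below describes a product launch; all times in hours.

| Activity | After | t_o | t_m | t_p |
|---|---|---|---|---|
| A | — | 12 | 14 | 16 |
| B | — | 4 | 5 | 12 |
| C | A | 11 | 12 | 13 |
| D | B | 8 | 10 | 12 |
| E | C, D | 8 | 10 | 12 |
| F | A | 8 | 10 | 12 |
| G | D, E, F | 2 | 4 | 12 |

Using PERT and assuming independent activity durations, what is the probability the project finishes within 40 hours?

te_A = (12 + 4·14 + 16)/6 = 84/6 = 14; σ²_A = ((16−12)/6)² = 0.444
te_B = (4 + 4·5 + 12)/6 = 36/6 = 6; σ²_B = ((12−4)/6)² = 1.778
te_C = (11 + 4·12 + 13)/6 = 72/6 = 12; σ²_C = ((13−11)/6)² = 0.111
te_D = (8 + 4·10 + 12)/6 = 60/6 = 10; σ²_D = ((12−8)/6)² = 0.444
te_E = (8 + 4·10 + 12)/6 = 60/6 = 10; σ²_E = ((12−8)/6)² = 0.444
te_F = (8 + 4·10 + 12)/6 = 60/6 = 10; σ²_F = ((12−8)/6)² = 0.444
te_G = (2 + 4·4 + 12)/6 = 30/6 = 5; σ²_G = ((12−2)/6)² = 2.778

Forward pass:
ES_A = 0; EF_A = 14
ES_B = 0; EF_B = 6
ES_C = 14; EF_C = 14+12 = 26
ES_D = 6; EF_D = 6+10 = 16
ES_E = max(EF_C=26, EF_D=16) = 26; EF_E = 26+10 = 36
ES_F = 14; EF_F = 14+10 = 24
ES_G = max(EF_D=16, EF_E=36, EF_F=24) = 36; EF_G = 36+5 = 41
Expected project duration μ = 41 hours. Critical path: A → C → E → G.

Variance along critical path = 0.444 + 0.111 + 0.444 + 2.778 = 3.778; σ = √3.778 = 1.944 hours.
Z = (40 − 41) / 1.944 = -0.514
P(T ≤ 40) = Φ(-0.514) ≈ 0.303

0.303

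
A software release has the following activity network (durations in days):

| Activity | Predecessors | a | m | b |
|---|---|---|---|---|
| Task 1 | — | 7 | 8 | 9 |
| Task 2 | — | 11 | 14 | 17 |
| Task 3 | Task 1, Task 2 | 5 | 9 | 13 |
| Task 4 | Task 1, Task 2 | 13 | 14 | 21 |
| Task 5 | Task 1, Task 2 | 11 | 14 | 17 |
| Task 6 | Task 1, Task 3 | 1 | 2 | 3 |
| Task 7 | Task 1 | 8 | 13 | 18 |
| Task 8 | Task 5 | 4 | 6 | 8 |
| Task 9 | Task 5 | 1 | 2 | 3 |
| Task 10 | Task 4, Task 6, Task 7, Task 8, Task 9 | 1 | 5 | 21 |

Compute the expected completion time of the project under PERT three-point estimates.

te_Task 1 = (7 + 4·8 + 9)/6 = 48/6 = 8
te_Task 2 = (11 + 4·14 + 17)/6 = 84/6 = 14
te_Task 3 = (5 + 4·9 + 13)/6 = 54/6 = 9
te_Task 4 = (13 + 4·14 + 21)/6 = 90/6 = 15
te_Task 5 = (11 + 4·14 + 17)/6 = 84/6 = 14
te_Task 6 = (1 + 4·2 + 3)/6 = 12/6 = 2
te_Task 7 = (8 + 4·13 + 18)/6 = 78/6 = 13
te_Task 8 = (4 + 4·6 + 8)/6 = 36/6 = 6
te_Task 9 = (1 + 4·2 + 3)/6 = 12/6 = 2
te_Task 10 = (1 + 4·5 + 21)/6 = 42/6 = 7

Forward pass:
ES_Task 1 = 0; EF_Task 1 = 8
ES_Task 2 = 0; EF_Task 2 = 14
ES_Task 3 = max(EF_Task 1=8, EF_Task 2=14) = 14; EF_Task 3 = 14+9 = 23
ES_Task 4 = max(EF_Task 1=8, EF_Task 2=14) = 14; EF_Task 4 = 14+15 = 29
ES_Task 5 = max(EF_Task 1=8, EF_Task 2=14) = 14; EF_Task 5 = 14+14 = 28
ES_Task 6 = max(EF_Task 1=8, EF_Task 3=23) = 23; EF_Task 6 = 23+2 = 25
ES_Task 7 = 8; EF_Task 7 = 8+13 = 21
ES_Task 8 = 28; EF_Task 8 = 28+6 = 34
ES_Task 9 = 28; EF_Task 9 = 28+2 = 30
ES_Task 10 = max(EF_Task 4=29, EF_Task 6=25, EF_Task 7=21, EF_Task 8=34, EF_Task 9=30) = 34; EF_Task 10 = 34+7 = 41
Expected project duration μ = 41 days. Critical path: Task 2 → Task 5 → Task 8 → Task 10.

41 days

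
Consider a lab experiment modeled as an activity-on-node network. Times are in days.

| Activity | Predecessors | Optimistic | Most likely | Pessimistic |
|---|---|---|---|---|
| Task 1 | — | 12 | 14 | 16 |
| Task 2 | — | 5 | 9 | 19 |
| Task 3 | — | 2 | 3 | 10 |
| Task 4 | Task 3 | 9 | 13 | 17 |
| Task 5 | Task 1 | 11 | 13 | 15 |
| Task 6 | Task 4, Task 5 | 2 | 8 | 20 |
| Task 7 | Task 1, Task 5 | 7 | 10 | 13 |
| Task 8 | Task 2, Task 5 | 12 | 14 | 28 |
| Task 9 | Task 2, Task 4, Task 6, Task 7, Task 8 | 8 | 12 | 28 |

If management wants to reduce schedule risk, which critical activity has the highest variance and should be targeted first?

Task 9

te_Task 1 = (12 + 4·14 + 16)/6 = 84/6 = 14; σ²_Task 1 = ((16−12)/6)² = 0.444
te_Task 2 = (5 + 4·9 + 19)/6 = 60/6 = 10; σ²_Task 2 = ((19−5)/6)² = 5.444
te_Task 3 = (2 + 4·3 + 10)/6 = 24/6 = 4; σ²_Task 3 = ((10−2)/6)² = 1.778
te_Task 4 = (9 + 4·13 + 17)/6 = 78/6 = 13; σ²_Task 4 = ((17−9)/6)² = 1.778
te_Task 5 = (11 + 4·13 + 15)/6 = 78/6 = 13; σ²_Task 5 = ((15−11)/6)² = 0.444
te_Task 6 = (2 + 4·8 + 20)/6 = 54/6 = 9; σ²_Task 6 = ((20−2)/6)² = 9.000
te_Task 7 = (7 + 4·10 + 13)/6 = 60/6 = 10; σ²_Task 7 = ((13−7)/6)² = 1.000
te_Task 8 = (12 + 4·14 + 28)/6 = 96/6 = 16; σ²_Task 8 = ((28−12)/6)² = 7.111
te_Task 9 = (8 + 4·12 + 28)/6 = 84/6 = 14; σ²_Task 9 = ((28−8)/6)² = 11.111

Forward pass:
ES_Task 1 = 0; EF_Task 1 = 14
ES_Task 2 = 0; EF_Task 2 = 10
ES_Task 3 = 0; EF_Task 3 = 4
ES_Task 4 = 4; EF_Task 4 = 4+13 = 17
ES_Task 5 = 14; EF_Task 5 = 14+13 = 27
ES_Task 6 = max(EF_Task 4=17, EF_Task 5=27) = 27; EF_Task 6 = 27+9 = 36
ES_Task 7 = max(EF_Task 1=14, EF_Task 5=27) = 27; EF_Task 7 = 27+10 = 37
ES_Task 8 = max(EF_Task 2=10, EF_Task 5=27) = 27; EF_Task 8 = 27+16 = 43
ES_Task 9 = max(EF_Task 2=10, EF_Task 4=17, EF_Task 6=36, EF_Task 7=37, EF_Task 8=43) = 43; EF_Task 9 = 43+14 = 57
Expected project duration μ = 57 days. Critical path: Task 1 → Task 5 → Task 8 → Task 9.

Variances on critical path: σ²_Task 1=0.444, σ²_Task 5=0.444, σ²_Task 8=7.111, σ²_Task 9=11.111.
Largest is σ²_Task 9 = 11.111.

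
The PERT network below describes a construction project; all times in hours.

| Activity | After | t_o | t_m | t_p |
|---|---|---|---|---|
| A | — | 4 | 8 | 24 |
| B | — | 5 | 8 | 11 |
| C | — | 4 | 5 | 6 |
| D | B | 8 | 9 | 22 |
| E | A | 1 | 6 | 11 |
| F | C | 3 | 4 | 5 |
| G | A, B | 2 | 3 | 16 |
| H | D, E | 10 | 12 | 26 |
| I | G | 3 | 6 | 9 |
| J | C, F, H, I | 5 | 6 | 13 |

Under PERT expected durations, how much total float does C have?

24 hours

te_A = (4 + 4·8 + 24)/6 = 60/6 = 10
te_B = (5 + 4·8 + 11)/6 = 48/6 = 8
te_C = (4 + 4·5 + 6)/6 = 30/6 = 5
te_D = (8 + 4·9 + 22)/6 = 66/6 = 11
te_E = (1 + 4·6 + 11)/6 = 36/6 = 6
te_F = (3 + 4·4 + 5)/6 = 24/6 = 4
te_G = (2 + 4·3 + 16)/6 = 30/6 = 5
te_H = (10 + 4·12 + 26)/6 = 84/6 = 14
te_I = (3 + 4·6 + 9)/6 = 36/6 = 6
te_J = (5 + 4·6 + 13)/6 = 42/6 = 7

Forward pass:
ES_A = 0; EF_A = 10
ES_B = 0; EF_B = 8
ES_C = 0; EF_C = 5
ES_D = 8; EF_D = 8+11 = 19
ES_E = 10; EF_E = 10+6 = 16
ES_F = 5; EF_F = 5+4 = 9
ES_G = max(EF_A=10, EF_B=8) = 10; EF_G = 10+5 = 15
ES_H = max(EF_D=19, EF_E=16) = 19; EF_H = 19+14 = 33
ES_I = 15; EF_I = 15+6 = 21
ES_J = max(EF_C=5, EF_F=9, EF_H=33, EF_I=21) = 33; EF_J = 33+7 = 40
Expected project duration μ = 40 hours. Critical path: B → D → H → J.

Backward pass:
LF_J = 40; LS_J = 40−7 = 33
LF_I = LS_J = 33; LS_I = 33−6 = 27
LF_H = LS_J = 33; LS_H = 33−14 = 19
LF_G = LS_I = 27; LS_G = 27−5 = 22
LF_F = LS_J = 33; LS_F = 33−4 = 29
LF_E = LS_H = 19; LS_E = 19−6 = 13
LF_D = LS_H = 19; LS_D = 19−11 = 8
LF_C = min(LS_F=29, LS_J=33) = 29; LS_C = 29−5 = 24
LF_B = min(LS_D=8, LS_G=22) = 8; LS_B = 8−8 = 0
LF_A = min(LS_E=13, LS_G=22) = 13; LS_A = 13−10 = 3
Slack_C = LS_C − ES_C = 24 − 0 = 24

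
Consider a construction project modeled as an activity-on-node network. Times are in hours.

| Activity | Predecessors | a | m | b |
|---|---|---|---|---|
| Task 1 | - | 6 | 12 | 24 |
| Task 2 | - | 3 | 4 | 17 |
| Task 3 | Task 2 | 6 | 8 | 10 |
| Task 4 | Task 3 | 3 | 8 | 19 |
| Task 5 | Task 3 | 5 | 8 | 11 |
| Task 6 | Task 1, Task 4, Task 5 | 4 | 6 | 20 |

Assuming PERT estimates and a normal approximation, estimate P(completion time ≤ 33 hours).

0.672

te_Task 1 = (6 + 4·12 + 24)/6 = 78/6 = 13; σ²_Task 1 = ((24−6)/6)² = 9.000
te_Task 2 = (3 + 4·4 + 17)/6 = 36/6 = 6; σ²_Task 2 = ((17−3)/6)² = 5.444
te_Task 3 = (6 + 4·8 + 10)/6 = 48/6 = 8; σ²_Task 3 = ((10−6)/6)² = 0.444
te_Task 4 = (3 + 4·8 + 19)/6 = 54/6 = 9; σ²_Task 4 = ((19−3)/6)² = 7.111
te_Task 5 = (5 + 4·8 + 11)/6 = 48/6 = 8; σ²_Task 5 = ((11−5)/6)² = 1.000
te_Task 6 = (4 + 4·6 + 20)/6 = 48/6 = 8; σ²_Task 6 = ((20−4)/6)² = 7.111

Forward pass:
ES_Task 1 = 0; EF_Task 1 = 13
ES_Task 2 = 0; EF_Task 2 = 6
ES_Task 3 = 6; EF_Task 3 = 6+8 = 14
ES_Task 4 = 14; EF_Task 4 = 14+9 = 23
ES_Task 5 = 14; EF_Task 5 = 14+8 = 22
ES_Task 6 = max(EF_Task 1=13, EF_Task 4=23, EF_Task 5=22) = 23; EF_Task 6 = 23+8 = 31
Expected project duration μ = 31 hours. Critical path: Task 2 → Task 3 → Task 4 → Task 6.

Variance along critical path = 5.444 + 0.444 + 7.111 + 7.111 = 20.111; σ = √20.111 = 4.485 hours.
Z = (33 − 31) / 4.485 = 0.446
P(T ≤ 33) = Φ(0.446) ≈ 0.672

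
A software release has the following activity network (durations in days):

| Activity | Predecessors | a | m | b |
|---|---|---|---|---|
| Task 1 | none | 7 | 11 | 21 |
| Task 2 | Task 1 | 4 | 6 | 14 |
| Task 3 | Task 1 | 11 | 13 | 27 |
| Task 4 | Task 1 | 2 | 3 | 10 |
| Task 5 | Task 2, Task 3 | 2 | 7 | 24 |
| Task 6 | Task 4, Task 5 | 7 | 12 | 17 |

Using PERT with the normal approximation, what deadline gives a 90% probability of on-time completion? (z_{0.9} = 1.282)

te_Task 1 = (7 + 4·11 + 21)/6 = 72/6 = 12; σ²_Task 1 = ((21−7)/6)² = 5.444
te_Task 2 = (4 + 4·6 + 14)/6 = 42/6 = 7; σ²_Task 2 = ((14−4)/6)² = 2.778
te_Task 3 = (11 + 4·13 + 27)/6 = 90/6 = 15; σ²_Task 3 = ((27−11)/6)² = 7.111
te_Task 4 = (2 + 4·3 + 10)/6 = 24/6 = 4; σ²_Task 4 = ((10−2)/6)² = 1.778
te_Task 5 = (2 + 4·7 + 24)/6 = 54/6 = 9; σ²_Task 5 = ((24−2)/6)² = 13.444
te_Task 6 = (7 + 4·12 + 17)/6 = 72/6 = 12; σ²_Task 6 = ((17−7)/6)² = 2.778

Forward pass:
ES_Task 1 = 0; EF_Task 1 = 12
ES_Task 2 = 12; EF_Task 2 = 12+7 = 19
ES_Task 3 = 12; EF_Task 3 = 12+15 = 27
ES_Task 4 = 12; EF_Task 4 = 12+4 = 16
ES_Task 5 = max(EF_Task 2=19, EF_Task 3=27) = 27; EF_Task 5 = 27+9 = 36
ES_Task 6 = max(EF_Task 4=16, EF_Task 5=36) = 36; EF_Task 6 = 36+12 = 48
Expected project duration μ = 48 days. Critical path: Task 1 → Task 3 → Task 5 → Task 6.

Variance along critical path = 5.444 + 7.111 + 13.444 + 2.778 = 28.778; σ = 5.364 days.
D = μ + z·σ = 48 + 1.282·5.364 = 54.9 days

54.9 days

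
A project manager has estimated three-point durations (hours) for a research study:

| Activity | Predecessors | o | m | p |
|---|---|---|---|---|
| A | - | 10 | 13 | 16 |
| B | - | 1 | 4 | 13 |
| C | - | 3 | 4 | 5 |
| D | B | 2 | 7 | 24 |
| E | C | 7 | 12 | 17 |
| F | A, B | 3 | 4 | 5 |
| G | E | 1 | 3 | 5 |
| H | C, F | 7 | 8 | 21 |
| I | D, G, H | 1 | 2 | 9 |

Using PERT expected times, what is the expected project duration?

te_A = (10 + 4·13 + 16)/6 = 78/6 = 13
te_B = (1 + 4·4 + 13)/6 = 30/6 = 5
te_C = (3 + 4·4 + 5)/6 = 24/6 = 4
te_D = (2 + 4·7 + 24)/6 = 54/6 = 9
te_E = (7 + 4·12 + 17)/6 = 72/6 = 12
te_F = (3 + 4·4 + 5)/6 = 24/6 = 4
te_G = (1 + 4·3 + 5)/6 = 18/6 = 3
te_H = (7 + 4·8 + 21)/6 = 60/6 = 10
te_I = (1 + 4·2 + 9)/6 = 18/6 = 3

Forward pass:
ES_A = 0; EF_A = 13
ES_B = 0; EF_B = 5
ES_C = 0; EF_C = 4
ES_D = 5; EF_D = 5+9 = 14
ES_E = 4; EF_E = 4+12 = 16
ES_F = max(EF_A=13, EF_B=5) = 13; EF_F = 13+4 = 17
ES_G = 16; EF_G = 16+3 = 19
ES_H = max(EF_C=4, EF_F=17) = 17; EF_H = 17+10 = 27
ES_I = max(EF_D=14, EF_G=19, EF_H=27) = 27; EF_I = 27+3 = 30
Expected project duration μ = 30 hours. Critical path: A → F → H → I.

30 hours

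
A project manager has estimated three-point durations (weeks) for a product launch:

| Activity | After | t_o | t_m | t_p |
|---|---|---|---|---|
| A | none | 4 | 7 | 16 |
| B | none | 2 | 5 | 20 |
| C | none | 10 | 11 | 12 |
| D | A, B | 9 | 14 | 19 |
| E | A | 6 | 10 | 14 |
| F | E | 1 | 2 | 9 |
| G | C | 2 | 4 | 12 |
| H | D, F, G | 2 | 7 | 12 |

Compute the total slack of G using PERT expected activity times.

6 weeks

te_A = (4 + 4·7 + 16)/6 = 48/6 = 8
te_B = (2 + 4·5 + 20)/6 = 42/6 = 7
te_C = (10 + 4·11 + 12)/6 = 66/6 = 11
te_D = (9 + 4·14 + 19)/6 = 84/6 = 14
te_E = (6 + 4·10 + 14)/6 = 60/6 = 10
te_F = (1 + 4·2 + 9)/6 = 18/6 = 3
te_G = (2 + 4·4 + 12)/6 = 30/6 = 5
te_H = (2 + 4·7 + 12)/6 = 42/6 = 7

Forward pass:
ES_A = 0; EF_A = 8
ES_B = 0; EF_B = 7
ES_C = 0; EF_C = 11
ES_D = max(EF_A=8, EF_B=7) = 8; EF_D = 8+14 = 22
ES_E = 8; EF_E = 8+10 = 18
ES_F = 18; EF_F = 18+3 = 21
ES_G = 11; EF_G = 11+5 = 16
ES_H = max(EF_D=22, EF_F=21, EF_G=16) = 22; EF_H = 22+7 = 29
Expected project duration μ = 29 weeks. Critical path: A → D → H.

Backward pass:
LF_H = 29; LS_H = 29−7 = 22
LF_G = LS_H = 22; LS_G = 22−5 = 17
LF_F = LS_H = 22; LS_F = 22−3 = 19
LF_E = LS_F = 19; LS_E = 19−10 = 9
LF_D = LS_H = 22; LS_D = 22−14 = 8
LF_C = LS_G = 17; LS_C = 17−11 = 6
LF_B = LS_D = 8; LS_B = 8−7 = 1
LF_A = min(LS_D=8, LS_E=9) = 8; LS_A = 8−8 = 0
Slack_G = LS_G − ES_G = 17 − 11 = 6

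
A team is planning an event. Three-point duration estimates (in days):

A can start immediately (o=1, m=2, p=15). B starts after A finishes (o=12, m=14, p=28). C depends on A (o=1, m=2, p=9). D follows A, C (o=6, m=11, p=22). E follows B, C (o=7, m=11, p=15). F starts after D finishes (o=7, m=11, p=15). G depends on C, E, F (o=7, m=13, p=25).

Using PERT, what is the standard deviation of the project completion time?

4.83 days

te_A = (1 + 4·2 + 15)/6 = 24/6 = 4; σ²_A = ((15−1)/6)² = 5.444
te_B = (12 + 4·14 + 28)/6 = 96/6 = 16; σ²_B = ((28−12)/6)² = 7.111
te_C = (1 + 4·2 + 9)/6 = 18/6 = 3; σ²_C = ((9−1)/6)² = 1.778
te_D = (6 + 4·11 + 22)/6 = 72/6 = 12; σ²_D = ((22−6)/6)² = 7.111
te_E = (7 + 4·11 + 15)/6 = 66/6 = 11; σ²_E = ((15−7)/6)² = 1.778
te_F = (7 + 4·11 + 15)/6 = 66/6 = 11; σ²_F = ((15−7)/6)² = 1.778
te_G = (7 + 4·13 + 25)/6 = 84/6 = 14; σ²_G = ((25−7)/6)² = 9.000

Forward pass:
ES_A = 0; EF_A = 4
ES_B = 4; EF_B = 4+16 = 20
ES_C = 4; EF_C = 4+3 = 7
ES_D = max(EF_A=4, EF_C=7) = 7; EF_D = 7+12 = 19
ES_E = max(EF_B=20, EF_C=7) = 20; EF_E = 20+11 = 31
ES_F = 19; EF_F = 19+11 = 30
ES_G = max(EF_C=7, EF_E=31, EF_F=30) = 31; EF_G = 31+14 = 45
Expected project duration μ = 45 days. Critical path: A → B → E → G.

Variance along critical path = 5.444 + 7.111 + 1.778 + 9.000 = 23.333
σ = √23.333 = 4.830 days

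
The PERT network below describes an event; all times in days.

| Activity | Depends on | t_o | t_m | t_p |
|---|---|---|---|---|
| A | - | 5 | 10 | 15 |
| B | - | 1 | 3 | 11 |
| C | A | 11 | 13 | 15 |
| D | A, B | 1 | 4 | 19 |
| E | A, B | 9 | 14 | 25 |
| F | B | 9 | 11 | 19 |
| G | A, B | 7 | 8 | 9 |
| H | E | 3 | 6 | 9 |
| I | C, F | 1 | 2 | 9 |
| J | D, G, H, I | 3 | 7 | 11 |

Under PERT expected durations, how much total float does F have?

12 days

te_A = (5 + 4·10 + 15)/6 = 60/6 = 10
te_B = (1 + 4·3 + 11)/6 = 24/6 = 4
te_C = (11 + 4·13 + 15)/6 = 78/6 = 13
te_D = (1 + 4·4 + 19)/6 = 36/6 = 6
te_E = (9 + 4·14 + 25)/6 = 90/6 = 15
te_F = (9 + 4·11 + 19)/6 = 72/6 = 12
te_G = (7 + 4·8 + 9)/6 = 48/6 = 8
te_H = (3 + 4·6 + 9)/6 = 36/6 = 6
te_I = (1 + 4·2 + 9)/6 = 18/6 = 3
te_J = (3 + 4·7 + 11)/6 = 42/6 = 7

Forward pass:
ES_A = 0; EF_A = 10
ES_B = 0; EF_B = 4
ES_C = 10; EF_C = 10+13 = 23
ES_D = max(EF_A=10, EF_B=4) = 10; EF_D = 10+6 = 16
ES_E = max(EF_A=10, EF_B=4) = 10; EF_E = 10+15 = 25
ES_F = 4; EF_F = 4+12 = 16
ES_G = max(EF_A=10, EF_B=4) = 10; EF_G = 10+8 = 18
ES_H = 25; EF_H = 25+6 = 31
ES_I = max(EF_C=23, EF_F=16) = 23; EF_I = 23+3 = 26
ES_J = max(EF_D=16, EF_G=18, EF_H=31, EF_I=26) = 31; EF_J = 31+7 = 38
Expected project duration μ = 38 days. Critical path: A → E → H → J.

Backward pass:
LF_J = 38; LS_J = 38−7 = 31
LF_I = LS_J = 31; LS_I = 31−3 = 28
LF_H = LS_J = 31; LS_H = 31−6 = 25
LF_G = LS_J = 31; LS_G = 31−8 = 23
LF_F = LS_I = 28; LS_F = 28−12 = 16
LF_E = LS_H = 25; LS_E = 25−15 = 10
LF_D = LS_J = 31; LS_D = 31−6 = 25
LF_C = LS_I = 28; LS_C = 28−13 = 15
LF_B = min(LS_D=25, LS_E=10, LS_F=16, LS_G=23) = 10; LS_B = 10−4 = 6
LF_A = min(LS_C=15, LS_D=25, LS_E=10, LS_G=23) = 10; LS_A = 10−10 = 0
Slack_F = LS_F − ES_F = 16 − 4 = 12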